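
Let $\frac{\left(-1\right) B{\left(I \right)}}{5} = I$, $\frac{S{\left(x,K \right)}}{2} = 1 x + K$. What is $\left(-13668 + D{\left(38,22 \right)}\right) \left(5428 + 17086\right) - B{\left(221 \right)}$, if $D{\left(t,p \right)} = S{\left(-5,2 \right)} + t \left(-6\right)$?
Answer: $-312988523$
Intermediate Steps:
$S{\left(x,K \right)} = 2 K + 2 x$ ($S{\left(x,K \right)} = 2 \left(1 x + K\right) = 2 \left(x + K\right) = 2 \left(K + x\right) = 2 K + 2 x$)
$B{\left(I \right)} = - 5 I$
$D{\left(t,p \right)} = -6 - 6 t$ ($D{\left(t,p \right)} = \left(2 \cdot 2 + 2 \left(-5\right)\right) + t \left(-6\right) = \left(4 - 10\right) - 6 t = -6 - 6 t$)
$\left(-13668 + D{\left(38,22 \right)}\right) \left(5428 + 17086\right) - B{\left(221 \right)} = \left(-13668 - 234\right) \left(5428 + 17086\right) - \left(-5\right) 221 = \left(-13668 - 234\right) 22514 - -1105 = \left(-13668 - 234\right) 22514 + 1105 = \left(-13902\right) 22514 + 1105 = -312989628 + 1105 = -312988523$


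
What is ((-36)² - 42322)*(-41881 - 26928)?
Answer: 2822958034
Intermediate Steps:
((-36)² - 42322)*(-41881 - 26928) = (1296 - 42322)*(-68809) = -41026*(-68809) = 2822958034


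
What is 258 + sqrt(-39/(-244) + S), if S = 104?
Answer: 258 + sqrt(1550315)/122 ≈ 268.21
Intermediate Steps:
258 + sqrt(-39/(-244) + S) = 258 + sqrt(-39/(-244) + 104) = 258 + sqrt(-39*(-1/244) + 104) = 258 + sqrt(39/244 + 104) = 258 + sqrt(25415/244) = 258 + sqrt(1550315)/122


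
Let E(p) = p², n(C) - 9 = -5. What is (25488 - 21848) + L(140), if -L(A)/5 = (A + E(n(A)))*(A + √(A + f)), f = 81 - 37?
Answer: -105560 - 1560*√46 ≈ -1.1614e+5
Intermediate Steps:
n(C) = 4 (n(C) = 9 - 5 = 4)
f = 44
L(A) = -5*(16 + A)*(A + √(44 + A)) (L(A) = -5*(A + 4²)*(A + √(A + 44)) = -5*(A + 16)*(A + √(44 + A)) = -5*(16 + A)*(A + √(44 + A)))
(25488 - 21848) + L(140) = (25488 - 21848) + (-80*140 - 80*√(44 + 140) - 5*140² - 5*140*√(44 + 140)) = 3640 + (-11200 - 160*√46 - 5*19600 - 5*140*√184) = 3640 + (-11200 - 160*√46 - 98000 - 5*140*2*√46) = 3640 + (-11200 - 160*√46 - 98000 - 1400*√46) = 3640 + (-109200 - 1560*√46) = -105560 - 1560*√46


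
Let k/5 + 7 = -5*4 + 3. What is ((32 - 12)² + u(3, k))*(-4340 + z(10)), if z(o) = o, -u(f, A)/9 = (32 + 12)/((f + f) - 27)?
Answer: -12695560/7 ≈ -1.8137e+6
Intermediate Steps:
k = -120 (k = -35 + 5*(-5*4 + 3) = -35 + 5*(-20 + 3) = -35 + 5*(-17) = -35 - 85 = -120)
u(f, A) = -396/(-27 + 2*f) (u(f, A) = -9*(32 + 12)/((f + f) - 27) = -396/(2*f - 27) = -396/(-27 + 2*f))
((32 - 12)² + u(3, k))*(-4340 + z(10)) = ((32 - 12)² - 396/(-27 + 2*3))*(-4340 + 10) = (20² - 396/(-27 + 6))*(-4330) = (400 - 396/(-21))*(-4330) = (400 - 396*(-1/21))*(-4330) = (400 + 132/7)*(-4330) = (2932/7)*(-4330) = -12695560/7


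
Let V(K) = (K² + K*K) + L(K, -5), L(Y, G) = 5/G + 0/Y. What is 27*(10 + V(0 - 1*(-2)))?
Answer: 459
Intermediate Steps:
L(Y, G) = 5/G (L(Y, G) = 5/G + 0 = 5/G)
V(K) = -1 + 2*K² (V(K) = (K² + K*K) + 5/(-5) = (K² + K²) + 5*(-⅕) = 2*K² - 1 = -1 + 2*K²)
27*(10 + V(0 - 1*(-2))) = 27*(10 + (-1 + 2*(0 - 1*(-2))²)) = 27*(10 + (-1 + 2*(0 + 2)²)) = 27*(10 + (-1 + 2*2²)) = 27*(10 + (-1 + 2*4)) = 27*(10 + (-1 + 8)) = 27*(10 + 7) = 27*17 = 459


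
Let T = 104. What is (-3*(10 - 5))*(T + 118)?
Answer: -3330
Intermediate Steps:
(-3*(10 - 5))*(T + 118) = (-3*(10 - 5))*(104 + 118) = -3*5*222 = -15*222 = -3330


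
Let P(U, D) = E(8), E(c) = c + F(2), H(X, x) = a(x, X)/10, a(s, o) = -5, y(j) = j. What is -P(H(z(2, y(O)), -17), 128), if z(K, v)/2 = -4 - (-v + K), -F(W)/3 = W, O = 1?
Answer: -2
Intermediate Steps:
F(W) = -3*W
z(K, v) = -8 - 2*K + 2*v (z(K, v) = 2*(-4 - (-v + K)) = 2*(-4 - (K - v)) = 2*(-4 + (v - K)) = 2*(-4 + v - K) = -8 - 2*K + 2*v)
H(X, x) = -½ (H(X, x) = -5/10 = -5*⅒ = -½)
E(c) = -6 + c (E(c) = c - 3*2 = c - 6 = -6 + c)
P(U, D) = 2 (P(U, D) = -6 + 8 = 2)
-P(H(z(2, y(O)), -17), 128) = -1*2 = -2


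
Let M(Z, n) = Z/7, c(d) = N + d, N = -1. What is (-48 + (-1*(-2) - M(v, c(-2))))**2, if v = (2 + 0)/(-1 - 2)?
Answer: 929296/441 ≈ 2107.2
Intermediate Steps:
c(d) = -1 + d
v = -2/3 (v = 2/(-3) = 2*(-1/3) = -2/3 ≈ -0.66667)
M(Z, n) = Z/7 (M(Z, n) = Z*(1/7) = Z/7)
(-48 + (-1*(-2) - M(v, c(-2))))**2 = (-48 + (-1*(-2) - (-2)/(7*3)))**2 = (-48 + (2 - 1*(-2/21)))**2 = (-48 + (2 + 2/21))**2 = (-48 + 44/21)**2 = (-964/21)**2 = 929296/441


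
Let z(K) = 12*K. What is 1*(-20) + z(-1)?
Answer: -32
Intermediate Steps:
1*(-20) + z(-1) = 1*(-20) + 12*(-1) = -20 - 12 = -32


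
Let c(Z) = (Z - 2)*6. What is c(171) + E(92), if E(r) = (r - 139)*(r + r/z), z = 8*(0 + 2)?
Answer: -14321/4 ≈ -3580.3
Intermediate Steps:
z = 16 (z = 8*2 = 16)
c(Z) = -12 + 6*Z (c(Z) = (-2 + Z)*6 = -12 + 6*Z)
E(r) = 17*r*(-139 + r)/16 (E(r) = (r - 139)*(r + r/16) = (-139 + r)*(r + r*(1/16)) = (-139 + r)*(r + r/16) = (-139 + r)*(17*r/16) = 17*r*(-139 + r)/16)
c(171) + E(92) = (-12 + 6*171) + (17/16)*92*(-139 + 92) = (-12 + 1026) + (17/16)*92*(-47) = 1014 - 18377/4 = -14321/4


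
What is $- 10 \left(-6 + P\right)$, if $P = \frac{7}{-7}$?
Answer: $70$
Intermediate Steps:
$P = -1$ ($P = 7 \left(- \frac{1}{7}\right) = -1$)
$- 10 \left(-6 + P\right) = - 10 \left(-6 - 1\right) = \left(-10\right) \left(-7\right) = 70$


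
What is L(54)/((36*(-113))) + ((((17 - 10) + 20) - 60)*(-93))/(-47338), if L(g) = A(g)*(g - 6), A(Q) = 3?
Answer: -536149/5349194 ≈ -0.10023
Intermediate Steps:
L(g) = -18 + 3*g (L(g) = 3*(g - 6) = 3*(-6 + g) = -18 + 3*g)
L(54)/((36*(-113))) + ((((17 - 10) + 20) - 60)*(-93))/(-47338) = (-18 + 3*54)/((36*(-113))) + ((((17 - 10) + 20) - 60)*(-93))/(-47338) = (-18 + 162)/(-4068) + (((7 + 20) - 60)*(-93))*(-1/47338) = 144*(-1/4068) + ((27 - 60)*(-93))*(-1/47338) = -4/113 - 33*(-93)*(-1/47338) = -4/113 + 3069*(-1/47338) = -4/113 - 3069/47338 = -536149/5349194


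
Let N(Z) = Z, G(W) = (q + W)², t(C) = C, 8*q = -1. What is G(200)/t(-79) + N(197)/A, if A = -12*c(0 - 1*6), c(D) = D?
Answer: -22886705/45504 ≈ -502.96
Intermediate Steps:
q = -⅛ (q = (⅛)*(-1) = -⅛ ≈ -0.12500)
G(W) = (-⅛ + W)²
A = 72 (A = -12*(0 - 1*6) = -12*(0 - 6) = -12*(-6) = 72)
G(200)/t(-79) + N(197)/A = ((-1 + 8*200)²/64)/(-79) + 197/72 = ((-1 + 1600)²/64)*(-1/79) + 197*(1/72) = ((1/64)*1599²)*(-1/79) + 197/72 = ((1/64)*2556801)*(-1/79) + 197/72 = (2556801/64)*(-1/79) + 197/72 = -2556801/5056 + 197/72 = -22886705/45504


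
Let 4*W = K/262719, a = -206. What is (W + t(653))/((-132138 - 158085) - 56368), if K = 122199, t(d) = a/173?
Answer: 65113343/21003593440956 ≈ 3.1001e-6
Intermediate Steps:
t(d) = -206/173
W = 40733/350292 (W = (122199/262719)/4 = (122199*(1/262719))/4 = (¼)*(40733/87573) = 40733/350292 ≈ 0.11628)
(W + t(653))/((-132138 - 158085) - 56368) = (40733/350292 - 206/173)/((-132138 - 158085) - 56368) = -65113343/(60600516*(-290223 - 56368)) = -65113343/60600516/(-346591) = -65113343/60600516*(-1/346591) = 65113343/21003593440956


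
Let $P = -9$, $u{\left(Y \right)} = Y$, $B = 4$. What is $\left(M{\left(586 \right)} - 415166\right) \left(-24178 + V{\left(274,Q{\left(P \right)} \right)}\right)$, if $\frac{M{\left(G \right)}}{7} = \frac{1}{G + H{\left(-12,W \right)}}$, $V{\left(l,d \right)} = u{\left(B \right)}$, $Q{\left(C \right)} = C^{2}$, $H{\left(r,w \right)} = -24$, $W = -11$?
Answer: $\frac{2820178545795}{281} \approx 1.0036 \cdot 10^{10}$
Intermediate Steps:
$V{\left(l,d \right)} = 4$
$M{\left(G \right)} = \frac{7}{-24 + G}$ ($M{\left(G \right)} = \frac{7}{G - 24} = \frac{7}{-24 + G}$)
$\left(M{\left(586 \right)} - 415166\right) \left(-24178 + V{\left(274,Q{\left(P \right)} \right)}\right) = \left(\frac{7}{-24 + 586} - 415166\right) \left(-24178 + 4\right) = \left(\frac{7}{562} - 415166\right) \left(-24174\right) = \left(- \frac{233323285}{562}\right) \left(-24174\right) = \frac{2820178545795}{281}$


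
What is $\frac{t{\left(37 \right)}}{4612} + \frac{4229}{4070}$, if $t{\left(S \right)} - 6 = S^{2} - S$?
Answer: $\frac{3118726}{2346355} \approx 1.3292$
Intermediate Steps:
$t{\left(S \right)} = 6 + S^{2} - S$ ($t{\left(S \right)} = 6 + \left(S^{2} - S\right) = 6 + S^{2} - S$)
$\frac{t{\left(37 \right)}}{4612} + \frac{4229}{4070} = \frac{6 + 37^{2} - 37}{4612} + \frac{4229}{4070} = \left(6 + 1369 - 37\right) \frac{1}{4612} + 4229 \cdot \frac{1}{4070} = 1338 \cdot \frac{1}{4612} + \frac{4229}{4070} = \frac{669}{2306} + \frac{4229}{4070} = \frac{3118726}{2346355}$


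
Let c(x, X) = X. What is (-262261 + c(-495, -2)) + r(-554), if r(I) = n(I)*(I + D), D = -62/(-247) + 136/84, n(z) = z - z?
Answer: -262263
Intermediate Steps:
n(z) = 0
D = 9700/5187 (D = -62*(-1/247) + 136*(1/84) = 62/247 + 34/21 = 9700/5187 ≈ 1.8701)
r(I) = 0 (r(I) = 0*(I + 9700/5187) = 0*(9700/5187 + I) = 0)
(-262261 + c(-495, -2)) + r(-554) = (-262261 - 2) + 0 = -262263 + 0 = -262263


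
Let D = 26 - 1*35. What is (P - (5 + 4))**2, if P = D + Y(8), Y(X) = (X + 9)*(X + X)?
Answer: 64516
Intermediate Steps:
Y(X) = 2*X*(9 + X) (Y(X) = (9 + X)*(2*X) = 2*X*(9 + X))
D = -9 (D = 26 - 35 = -9)
P = 263 (P = -9 + 2*8*(9 + 8) = -9 + 2*8*17 = -9 + 272 = 263)
(P - (5 + 4))**2 = (263 - (5 + 4))**2 = (263 - 1*9)**2 = (263 - 9)**2 = 254**2 = 64516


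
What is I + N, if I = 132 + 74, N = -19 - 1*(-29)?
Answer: 216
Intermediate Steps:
N = 10 (N = -19 + 29 = 10)
I = 206
I + N = 206 + 10 = 216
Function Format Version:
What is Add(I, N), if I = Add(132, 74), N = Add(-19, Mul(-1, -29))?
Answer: 216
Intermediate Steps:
N = 10 (N = Add(-19, 29) = 10)
I = 206
Add(I, N) = Add(206, 10) = 216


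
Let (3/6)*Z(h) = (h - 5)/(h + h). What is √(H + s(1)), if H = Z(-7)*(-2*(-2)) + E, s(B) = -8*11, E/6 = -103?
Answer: I*√34258/7 ≈ 26.441*I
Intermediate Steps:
E = -618 (E = 6*(-103) = -618)
s(B) = -88
Z(h) = (-5 + h)/h (Z(h) = 2*((h - 5)/(h + h)) = 2*((-5 + h)/((2*h))) = 2*((-5 + h)*(1/(2*h))) = 2*((-5 + h)/(2*h)) = (-5 + h)/h)
H = -4278/7 (H = ((-5 - 7)/(-7))*(-2*(-2)) - 618 = -⅐*(-12)*4 - 618 = (12/7)*4 - 618 = 48/7 - 618 = -4278/7 ≈ -611.14)
√(H + s(1)) = √(-4278/7 - 88) = √(-4894/7) = I*√34258/7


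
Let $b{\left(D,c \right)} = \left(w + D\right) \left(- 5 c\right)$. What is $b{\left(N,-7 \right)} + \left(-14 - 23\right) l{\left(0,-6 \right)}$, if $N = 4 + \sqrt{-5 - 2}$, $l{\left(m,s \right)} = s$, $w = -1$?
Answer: $327 + 35 i \sqrt{7} \approx 327.0 + 92.601 i$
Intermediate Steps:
$N = 4 + i \sqrt{7}$ ($N = 4 + \sqrt{-7} = 4 + i \sqrt{7} \approx 4.0 + 2.6458 i$)
$b{\left(D,c \right)} = - 5 c \left(-1 + D\right)$ ($b{\left(D,c \right)} = \left(-1 + D\right) \left(- 5 c\right) = - 5 c \left(-1 + D\right)$)
$b{\left(N,-7 \right)} + \left(-14 - 23\right) l{\left(0,-6 \right)} = 5 \left(-7\right) \left(1 - \left(4 + i \sqrt{7}\right)\right) + \left(-14 - 23\right) \left(-6\right) = 5 \left(-7\right) \left(-3 - i \sqrt{7}\right) - -222 = \left(105 + 35 i \sqrt{7}\right) + 222 = 327 + 35 i \sqrt{7}$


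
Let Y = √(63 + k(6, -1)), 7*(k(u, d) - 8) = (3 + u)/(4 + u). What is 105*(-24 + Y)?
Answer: -2520 + 3*√348530/2 ≈ -1634.5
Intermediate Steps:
k(u, d) = 8 + (3 + u)/(7*(4 + u)) (k(u, d) = 8 + ((3 + u)/(4 + u))/7 = 8 + (3 + u)/(7*(4 + u)))
Y = √348530/70 (Y = √(63 + (227 + 57*6)/(7*(4 + 6))) = √(63 + (⅐)*(227 + 342)/10) = √(63 + (⅐)*(⅒)*569) = √(63 + 569/70) = √(4979/70) = √348530/70 ≈ 8.4338)
105*(-24 + Y) = 105*(-24 + √348530/70) = -2520 + 3*√348530/2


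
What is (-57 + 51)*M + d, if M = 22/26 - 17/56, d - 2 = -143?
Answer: -52509/364 ≈ -144.26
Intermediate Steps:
d = -141 (d = 2 - 143 = -141)
M = 395/728 (M = 22*(1/26) - 17*1/56 = 11/13 - 17/56 = 395/728 ≈ 0.54258)
(-57 + 51)*M + d = (-57 + 51)*(395/728) - 141 = -6*395/728 - 141 = -1185/364 - 141 = -52509/364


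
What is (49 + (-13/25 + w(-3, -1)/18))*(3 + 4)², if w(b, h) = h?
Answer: 1067759/450 ≈ 2372.8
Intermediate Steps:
(49 + (-13/25 + w(-3, -1)/18))*(3 + 4)² = (49 + (-13/25 - 1/18))*(3 + 4)² = (49 + (-13*1/25 - 1*1/18))*7² = (49 + (-13/25 - 1/18))*49 = (49 - 259/450)*49 = (21791/450)*49 = 1067759/450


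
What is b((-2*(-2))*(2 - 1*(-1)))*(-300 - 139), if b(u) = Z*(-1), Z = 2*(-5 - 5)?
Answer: -8780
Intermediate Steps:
Z = -20 (Z = 2*(-10) = -20)
b(u) = 20 (b(u) = -20*(-1) = 20)
b((-2*(-2))*(2 - 1*(-1)))*(-300 - 139) = 20*(-300 - 139) = 20*(-439) = -8780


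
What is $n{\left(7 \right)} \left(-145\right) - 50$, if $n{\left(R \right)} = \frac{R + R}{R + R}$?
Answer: $-195$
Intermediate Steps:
$n{\left(R \right)} = 1$ ($n{\left(R \right)} = \frac{2 R}{2 R} = 2 R \frac{1}{2 R} = 1$)
$n{\left(7 \right)} \left(-145\right) - 50 = 1 \left(-145\right) - 50 = -145 + \left(-68 + 18\right) = -145 - 50 = -195$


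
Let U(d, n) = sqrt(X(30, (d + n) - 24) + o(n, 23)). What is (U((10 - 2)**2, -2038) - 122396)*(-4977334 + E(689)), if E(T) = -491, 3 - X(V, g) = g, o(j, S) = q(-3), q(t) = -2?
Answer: 609265868700 - 4977825*sqrt(1999) ≈ 6.0904e+11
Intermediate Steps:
o(j, S) = -2
X(V, g) = 3 - g
U(d, n) = sqrt(25 - d - n) (U(d, n) = sqrt((3 - ((d + n) - 24)) - 2) = sqrt((3 - (-24 + d + n)) - 2) = sqrt((3 + (24 - d - n)) - 2) = sqrt((27 - d - n) - 2) = sqrt(25 - d - n))
(U((10 - 2)**2, -2038) - 122396)*(-4977334 + E(689)) = (sqrt(25 - (10 - 2)**2 - 1*(-2038)) - 122396)*(-4977334 - 491) = (sqrt(25 - 1*8**2 + 2038) - 122396)*(-4977825) = (sqrt(25 - 1*64 + 2038) - 122396)*(-4977825) = (sqrt(25 - 64 + 2038) - 122396)*(-4977825) = (sqrt(1999) - 122396)*(-4977825) = (-122396 + sqrt(1999))*(-4977825) = 609265868700 - 4977825*sqrt(1999)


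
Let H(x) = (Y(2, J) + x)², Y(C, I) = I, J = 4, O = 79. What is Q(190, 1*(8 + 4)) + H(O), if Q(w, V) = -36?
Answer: 6853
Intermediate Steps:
H(x) = (4 + x)²
Q(190, 1*(8 + 4)) + H(O) = -36 + (4 + 79)² = -36 + 83² = -36 + 6889 = 6853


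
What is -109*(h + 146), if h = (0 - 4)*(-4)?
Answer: -17658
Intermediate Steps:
h = 16 (h = -4*(-4) = 16)
-109*(h + 146) = -109*(16 + 146) = -109*162 = -17658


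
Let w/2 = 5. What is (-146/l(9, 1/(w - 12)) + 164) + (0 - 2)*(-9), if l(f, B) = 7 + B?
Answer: 2074/13 ≈ 159.54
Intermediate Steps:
w = 10 (w = 2*5 = 10)
(-146/l(9, 1/(w - 12)) + 164) + (0 - 2)*(-9) = (-146/(7 + 1/(10 - 12)) + 164) + (0 - 2)*(-9) = (-146/(7 + 1/(-2)) + 164) - 2*(-9) = (-146/(7 - ½) + 164) + 18 = (-146/13/2 + 164) + 18 = (-146*2/13 + 164) + 18 = (-292/13 + 164) + 18 = 1840/13 + 18 = 2074/13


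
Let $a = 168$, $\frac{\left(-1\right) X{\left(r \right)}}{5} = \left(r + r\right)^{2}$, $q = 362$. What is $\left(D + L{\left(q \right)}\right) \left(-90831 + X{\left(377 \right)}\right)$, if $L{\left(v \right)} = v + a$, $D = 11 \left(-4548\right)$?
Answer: $145197977678$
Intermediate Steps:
$D = -50028$
$X{\left(r \right)} = - 20 r^{2}$ ($X{\left(r \right)} = - 5 \left(r + r\right)^{2} = - 5 \left(2 r\right)^{2} = - 5 \cdot 4 r^{2} = - 20 r^{2}$)
$L{\left(v \right)} = 168 + v$ ($L{\left(v \right)} = v + 168 = 168 + v$)
$\left(D + L{\left(q \right)}\right) \left(-90831 + X{\left(377 \right)}\right) = \left(-50028 + \left(168 + 362\right)\right) \left(-90831 - 20 \cdot 377^{2}\right) = \left(-50028 + 530\right) \left(-90831 - 2842580\right) = - 49498 \left(-90831 - 2842580\right) = \left(-49498\right) \left(-2933411\right) = 145197977678$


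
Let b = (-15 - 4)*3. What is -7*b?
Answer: 399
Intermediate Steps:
b = -57 (b = -19*3 = -57)
-7*b = -7*(-57) = 399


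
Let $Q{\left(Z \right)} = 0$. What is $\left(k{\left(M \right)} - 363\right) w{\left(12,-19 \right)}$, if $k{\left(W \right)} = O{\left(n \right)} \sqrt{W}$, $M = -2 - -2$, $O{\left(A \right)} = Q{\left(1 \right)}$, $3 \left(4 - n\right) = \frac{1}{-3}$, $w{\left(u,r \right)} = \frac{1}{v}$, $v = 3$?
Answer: $-121$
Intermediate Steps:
$w{\left(u,r \right)} = \frac{1}{3}$
$n = \frac{37}{9}$ ($n = 4 - \frac{1}{3 \left(-3\right)} = 4 - - \frac{1}{9} = 4 + \frac{1}{9} = \frac{37}{9} \approx 4.1111$)
$O{\left(A \right)} = 0$
$M = 0$ ($M = -2 + 2 = 0$)
$k{\left(W \right)} = 0$ ($k{\left(W \right)} = 0 \sqrt{W} = 0$)
$\left(k{\left(M \right)} - 363\right) w{\left(12,-19 \right)} = \left(0 - 363\right) \frac{1}{3} = \left(-363\right) \frac{1}{3} = -121$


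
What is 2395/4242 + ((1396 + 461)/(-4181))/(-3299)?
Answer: 33042397399/58510410798 ≈ 0.56473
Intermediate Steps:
2395/4242 + ((1396 + 461)/(-4181))/(-3299) = 2395*(1/4242) + (1857*(-1/4181))*(-1/3299) = 2395/4242 - 1857/4181*(-1/3299) = 2395/4242 + 1857/13793119 = 33042397399/58510410798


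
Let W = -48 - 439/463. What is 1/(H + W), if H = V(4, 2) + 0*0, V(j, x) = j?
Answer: -463/20811 ≈ -0.022248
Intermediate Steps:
W = -22663/463 (W = -48 - 439*1/463 = -48 - 439/463 = -22663/463 ≈ -48.948)
H = 4 (H = 4 + 0*0 = 4 + 0 = 4)
1/(H + W) = 1/(4 - 22663/463) = 1/(-20811/463) = -463/20811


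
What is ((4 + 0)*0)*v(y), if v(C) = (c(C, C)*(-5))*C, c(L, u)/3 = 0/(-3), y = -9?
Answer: 0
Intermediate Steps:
c(L, u) = 0 (c(L, u) = 3*(0/(-3)) = 3*(0*(-1/3)) = 3*0 = 0)
v(C) = 0 (v(C) = (0*(-5))*C = 0*C = 0)
((4 + 0)*0)*v(y) = ((4 + 0)*0)*0 = (4*0)*0 = 0*0 = 0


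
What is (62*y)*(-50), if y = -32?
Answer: 99200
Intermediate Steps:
(62*y)*(-50) = (62*(-32))*(-50) = -1984*(-50) = 99200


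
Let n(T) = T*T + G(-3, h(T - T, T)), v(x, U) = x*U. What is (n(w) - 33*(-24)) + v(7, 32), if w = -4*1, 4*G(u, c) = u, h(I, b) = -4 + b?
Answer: 4125/4 ≈ 1031.3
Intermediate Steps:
G(u, c) = u/4
v(x, U) = U*x
w = -4
n(T) = -¾ + T² (n(T) = T*T + (¼)*(-3) = T² - ¾ = -¾ + T²)
(n(w) - 33*(-24)) + v(7, 32) = ((-¾ + (-4)²) - 33*(-24)) + 32*7 = ((-¾ + 16) + 792) + 224 = (61/4 + 792) + 224 = 3229/4 + 224 = 4125/4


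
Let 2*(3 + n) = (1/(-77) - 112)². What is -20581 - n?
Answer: -318404549/11858 ≈ -26851.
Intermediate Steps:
n = 74355051/11858 (n = -3 + (1/(-77) - 112)²/2 = -3 + (-1/77 - 112)²/2 = -3 + (-8625/77)²/2 = -3 + (½)*(74390625/5929) = -3 + 74390625/11858 = 74355051/11858 ≈ 6270.5)
-20581 - n = -20581 - 1*74355051/11858 = -20581 - 74355051/11858 = -318404549/11858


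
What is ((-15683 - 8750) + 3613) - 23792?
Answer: -44612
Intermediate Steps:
((-15683 - 8750) + 3613) - 23792 = (-24433 + 3613) - 23792 = -20820 - 23792 = -44612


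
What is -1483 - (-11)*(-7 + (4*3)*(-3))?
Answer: -1956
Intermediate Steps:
-1483 - (-11)*(-7 + (4*3)*(-3)) = -1483 - (-11)*(-7 + 12*(-3)) = -1483 - (-11)*(-7 - 36) = -1483 - (-11)*(-43) = -1483 - 1*473 = -1483 - 473 = -1956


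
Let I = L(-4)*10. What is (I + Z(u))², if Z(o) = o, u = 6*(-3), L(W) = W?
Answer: 3364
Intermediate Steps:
u = -18
I = -40 (I = -4*10 = -40)
(I + Z(u))² = (-40 - 18)² = (-58)² = 3364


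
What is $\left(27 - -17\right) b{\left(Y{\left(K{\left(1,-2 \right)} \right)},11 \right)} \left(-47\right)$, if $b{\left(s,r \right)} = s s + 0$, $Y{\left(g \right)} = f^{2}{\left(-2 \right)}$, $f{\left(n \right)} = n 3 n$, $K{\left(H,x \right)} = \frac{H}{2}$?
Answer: $-42882048$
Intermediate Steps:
$K{\left(H,x \right)} = \frac{H}{2}$ ($K{\left(H,x \right)} = H \frac{1}{2} = \frac{H}{2}$)
$f{\left(n \right)} = 3 n^{2}$ ($f{\left(n \right)} = 3 n n = 3 n^{2}$)
$Y{\left(g \right)} = 144$ ($Y{\left(g \right)} = \left(3 \left(-2\right)^{2}\right)^{2} = \left(3 \cdot 4\right)^{2} = 12^{2} = 144$)
$b{\left(s,r \right)} = s^{2}$ ($b{\left(s,r \right)} = s^{2} + 0 = s^{2}$)
$\left(27 - -17\right) b{\left(Y{\left(K{\left(1,-2 \right)} \right)},11 \right)} \left(-47\right) = \left(27 - -17\right) 144^{2} \left(-47\right) = \left(27 + 17\right) 20736 \left(-47\right) = 44 \cdot 20736 \left(-47\right) = 912384 \left(-47\right) = -42882048$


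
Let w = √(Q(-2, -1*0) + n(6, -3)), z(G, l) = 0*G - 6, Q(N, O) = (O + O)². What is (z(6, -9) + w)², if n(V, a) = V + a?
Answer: (6 - √3)² ≈ 18.215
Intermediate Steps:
Q(N, O) = 4*O² (Q(N, O) = (2*O)² = 4*O²)
z(G, l) = -6 (z(G, l) = 0 - 6 = -6)
w = √3 (w = √(4*(-1*0)² + (6 - 3)) = √(4*0² + 3) = √(4*0 + 3) = √(0 + 3) = √3 ≈ 1.7320)
(z(6, -9) + w)² = (-6 + √3)²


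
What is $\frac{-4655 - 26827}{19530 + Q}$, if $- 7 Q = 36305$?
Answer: $- \frac{220374}{100405} \approx -2.1949$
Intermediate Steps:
$Q = - \frac{36305}{7}$ ($Q = \left(- \frac{1}{7}\right) 36305 = - \frac{36305}{7} \approx -5186.4$)
$\frac{-4655 - 26827}{19530 + Q} = \frac{-4655 - 26827}{19530 - \frac{36305}{7}} = - \frac{31482}{\frac{100405}{7}} = \left(-31482\right) \frac{7}{100405} = - \frac{220374}{100405}$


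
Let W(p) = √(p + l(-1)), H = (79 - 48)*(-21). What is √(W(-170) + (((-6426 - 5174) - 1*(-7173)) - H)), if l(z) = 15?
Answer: √(-3776 + I*√155) ≈ 0.1013 + 61.449*I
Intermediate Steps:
H = -651 (H = 31*(-21) = -651)
W(p) = √(15 + p) (W(p) = √(p + 15) = √(15 + p))
√(W(-170) + (((-6426 - 5174) - 1*(-7173)) - H)) = √(√(15 - 170) + (((-6426 - 5174) - 1*(-7173)) - 1*(-651))) = √(√(-155) + ((-11600 + 7173) + 651)) = √(I*√155 + (-4427 + 651)) = √(I*√155 - 3776) = √(-3776 + I*√155)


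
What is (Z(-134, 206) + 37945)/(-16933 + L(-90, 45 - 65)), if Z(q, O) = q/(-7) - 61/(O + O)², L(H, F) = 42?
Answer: -45109297829/20070021328 ≈ -2.2476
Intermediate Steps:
Z(q, O) = -61/(4*O²) - q/7 (Z(q, O) = q*(-⅐) - 61*1/(4*O²) = -q/7 - 61*1/(4*O²) = -q/7 - 61/(4*O²) = -61/(4*O²) - q/7)
(Z(-134, 206) + 37945)/(-16933 + L(-90, 45 - 65)) = ((-61/4/206² - ⅐*(-134)) + 37945)/(-16933 + 42) = ((-61/4*1/42436 + 134/7) + 37945)/(-16891) = ((-61/169744 + 134/7) + 37945)*(-1/16891) = (22745269/1188208 + 37945)*(-1/16891) = (45109297829/1188208)*(-1/16891) = -45109297829/20070021328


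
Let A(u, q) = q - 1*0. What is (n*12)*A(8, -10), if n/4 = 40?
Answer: -19200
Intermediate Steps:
n = 160 (n = 4*40 = 160)
A(u, q) = q (A(u, q) = q + 0 = q)
(n*12)*A(8, -10) = (160*12)*(-10) = 1920*(-10) = -19200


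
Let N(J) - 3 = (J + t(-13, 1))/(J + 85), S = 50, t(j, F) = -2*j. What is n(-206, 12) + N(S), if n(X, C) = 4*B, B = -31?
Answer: -16259/135 ≈ -120.44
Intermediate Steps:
n(X, C) = -124 (n(X, C) = 4*(-31) = -124)
N(J) = 3 + (26 + J)/(85 + J) (N(J) = 3 + (J - 2*(-13))/(J + 85) = 3 + (J + 26)/(85 + J) = 3 + (26 + J)/(85 + J))
n(-206, 12) + N(S) = -124 + (281 + 4*50)/(85 + 50) = -124 + (281 + 200)/135 = -124 + (1/135)*481 = -124 + 481/135 = -16259/135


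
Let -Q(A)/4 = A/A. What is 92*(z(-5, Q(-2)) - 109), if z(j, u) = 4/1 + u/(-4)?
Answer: -9568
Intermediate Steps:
Q(A) = -4 (Q(A) = -4*A/A = -4*1 = -4)
z(j, u) = 4 - u/4 (z(j, u) = 4*1 + u*(-¼) = 4 - u/4)
92*(z(-5, Q(-2)) - 109) = 92*((4 - ¼*(-4)) - 109) = 92*((4 + 1) - 109) = 92*(5 - 109) = 92*(-104) = -9568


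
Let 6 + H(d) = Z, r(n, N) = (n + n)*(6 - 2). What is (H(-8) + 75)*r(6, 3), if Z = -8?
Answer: 2928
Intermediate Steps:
r(n, N) = 8*n (r(n, N) = (2*n)*4 = 8*n)
H(d) = -14 (H(d) = -6 - 8 = -14)
(H(-8) + 75)*r(6, 3) = (-14 + 75)*(8*6) = 61*48 = 2928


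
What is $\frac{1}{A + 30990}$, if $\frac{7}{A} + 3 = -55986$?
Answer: $\frac{55989}{1735099103} \approx 3.2268 \cdot 10^{-5}$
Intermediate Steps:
$A = - \frac{7}{55989}$ ($A = \frac{7}{-3 - 55986} = \frac{7}{-55989} = 7 \left(- \frac{1}{55989}\right) = - \frac{7}{55989} \approx -0.00012502$)
$\frac{1}{A + 30990} = \frac{1}{- \frac{7}{55989} + 30990} = \frac{1}{\frac{1735099103}{55989}} = \frac{55989}{1735099103}$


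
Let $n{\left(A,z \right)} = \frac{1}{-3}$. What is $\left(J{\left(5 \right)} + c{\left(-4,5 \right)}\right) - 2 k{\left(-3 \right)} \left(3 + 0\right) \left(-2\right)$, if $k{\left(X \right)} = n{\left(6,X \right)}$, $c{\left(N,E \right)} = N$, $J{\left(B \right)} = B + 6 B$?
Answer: $-124$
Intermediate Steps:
$n{\left(A,z \right)} = - \frac{1}{3}$
$J{\left(B \right)} = 7 B$
$k{\left(X \right)} = - \frac{1}{3}$
$\left(J{\left(5 \right)} + c{\left(-4,5 \right)}\right) - 2 k{\left(-3 \right)} \left(3 + 0\right) \left(-2\right) = \left(7 \cdot 5 - 4\right) \left(-2\right) \left(- \frac{1}{3}\right) \left(3 + 0\right) \left(-2\right) = \left(35 - 4\right) \frac{2}{3} \cdot 3 \left(-2\right) = 31 \cdot 2 \left(-2\right) = 31 \left(-4\right) = -124$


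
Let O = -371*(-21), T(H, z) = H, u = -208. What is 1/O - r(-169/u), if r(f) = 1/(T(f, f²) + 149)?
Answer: -40753/6225009 ≈ -0.0065467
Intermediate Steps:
r(f) = 1/(149 + f) (r(f) = 1/(f + 149) = 1/(149 + f))
O = 7791
1/O - r(-169/u) = 1/7791 - 1/(149 - 169/(-208)) = 1/7791 - 1/(149 - 169*(-1/208)) = 1/7791 - 1/(149 + 13/16) = 1/7791 - 1/2397/16 = 1/7791 - 1*16/2397 = 1/7791 - 16/2397 = -40753/6225009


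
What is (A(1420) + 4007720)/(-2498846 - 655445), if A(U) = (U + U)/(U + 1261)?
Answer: -10744700160/8456654171 ≈ -1.2706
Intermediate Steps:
A(U) = 2*U/(1261 + U) (A(U) = (2*U)/(1261 + U) = 2*U/(1261 + U))
(A(1420) + 4007720)/(-2498846 - 655445) = (2*1420/(1261 + 1420) + 4007720)/(-2498846 - 655445) = (2*1420/2681 + 4007720)/(-3154291) = (2*1420*(1/2681) + 4007720)*(-1/3154291) = (2840/2681 + 4007720)*(-1/3154291) = (10744700160/2681)*(-1/3154291) = -10744700160/8456654171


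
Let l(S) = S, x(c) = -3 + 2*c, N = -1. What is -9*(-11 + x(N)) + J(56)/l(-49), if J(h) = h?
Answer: 1000/7 ≈ 142.86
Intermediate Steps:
-9*(-11 + x(N)) + J(56)/l(-49) = -9*(-11 + (-3 + 2*(-1))) + 56/(-49) = -9*(-11 + (-3 - 2)) + 56*(-1/49) = -9*(-11 - 5) - 8/7 = -9*(-16) - 8/7 = 144 - 8/7 = 1000/7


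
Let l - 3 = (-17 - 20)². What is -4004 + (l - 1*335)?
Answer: -2967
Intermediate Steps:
l = 1372 (l = 3 + (-17 - 20)² = 3 + (-37)² = 3 + 1369 = 1372)
-4004 + (l - 1*335) = -4004 + (1372 - 1*335) = -4004 + (1372 - 335) = -4004 + 1037 = -2967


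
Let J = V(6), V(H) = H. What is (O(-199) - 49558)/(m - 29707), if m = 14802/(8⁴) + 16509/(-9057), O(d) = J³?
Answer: 305077243904/183664693309 ≈ 1.6611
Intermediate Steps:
J = 6
O(d) = 216 (O(d) = 6³ = 216)
m = 11073475/6182912 (m = 14802/4096 + 16509*(-1/9057) = 14802*(1/4096) - 5503/3019 = 7401/2048 - 5503/3019 = 11073475/6182912 ≈ 1.7910)
(O(-199) - 49558)/(m - 29707) = (216 - 49558)/(11073475/6182912 - 29707) = -49342/(-183664693309/6182912) = -49342*(-6182912/183664693309) = 305077243904/183664693309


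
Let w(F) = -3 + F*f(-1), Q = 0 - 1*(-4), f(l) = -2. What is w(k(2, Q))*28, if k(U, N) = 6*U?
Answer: -756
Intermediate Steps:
Q = 4 (Q = 0 + 4 = 4)
w(F) = -3 - 2*F (w(F) = -3 + F*(-2) = -3 - 2*F)
w(k(2, Q))*28 = (-3 - 12*2)*28 = (-3 - 2*12)*28 = (-3 - 24)*28 = -27*28 = -756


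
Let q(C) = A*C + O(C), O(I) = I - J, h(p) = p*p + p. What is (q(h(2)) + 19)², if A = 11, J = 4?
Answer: 7569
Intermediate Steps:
h(p) = p + p² (h(p) = p² + p = p + p²)
O(I) = -4 + I (O(I) = I - 1*4 = I - 4 = -4 + I)
q(C) = -4 + 12*C (q(C) = 11*C + (-4 + C) = -4 + 12*C)
(q(h(2)) + 19)² = ((-4 + 12*(2*(1 + 2))) + 19)² = ((-4 + 12*(2*3)) + 19)² = ((-4 + 12*6) + 19)² = ((-4 + 72) + 19)² = (68 + 19)² = 87² = 7569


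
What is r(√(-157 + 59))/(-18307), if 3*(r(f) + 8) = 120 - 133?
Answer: 37/54921 ≈ 0.00067369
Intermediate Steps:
r(f) = -37/3 (r(f) = -8 + (120 - 133)/3 = -8 + (⅓)*(-13) = -8 - 13/3 = -37/3)
r(√(-157 + 59))/(-18307) = -37/3/(-18307) = -37/3*(-1/18307) = 37/54921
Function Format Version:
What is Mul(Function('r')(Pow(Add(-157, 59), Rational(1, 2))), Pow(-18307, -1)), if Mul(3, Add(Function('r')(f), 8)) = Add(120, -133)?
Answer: Rational(37, 54921) ≈ 0.00067369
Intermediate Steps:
Function('r')(f) = Rational(-37, 3) (Function('r')(f) = Add(-8, Mul(Rational(1, 3), Add(120, -133))) = Add(-8, Mul(Rational(1, 3), -13)) = Add(-8, Rational(-13, 3)) = Rational(-37, 3))
Mul(Function('r')(Pow(Add(-157, 59), Rational(1, 2))), Pow(-18307, -1)) = Mul(Rational(-37, 3), Pow(-18307, -1)) = Mul(Rational(-37, 3), Rational(-1, 18307)) = Rational(37, 54921)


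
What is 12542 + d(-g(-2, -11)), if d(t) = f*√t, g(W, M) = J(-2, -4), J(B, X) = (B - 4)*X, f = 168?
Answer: 12542 + 336*I*√6 ≈ 12542.0 + 823.03*I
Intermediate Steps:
J(B, X) = X*(-4 + B) (J(B, X) = (-4 + B)*X = X*(-4 + B))
g(W, M) = 24 (g(W, M) = -4*(-4 - 2) = -4*(-6) = 24)
d(t) = 168*√t
12542 + d(-g(-2, -11)) = 12542 + 168*√(-1*24) = 12542 + 168*√(-24) = 12542 + 168*(2*I*√6) = 12542 + 336*I*√6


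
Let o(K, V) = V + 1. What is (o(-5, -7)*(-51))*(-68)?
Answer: -20808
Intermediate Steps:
o(K, V) = 1 + V
(o(-5, -7)*(-51))*(-68) = ((1 - 7)*(-51))*(-68) = -6*(-51)*(-68) = 306*(-68) = -20808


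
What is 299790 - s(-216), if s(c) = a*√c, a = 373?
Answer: 299790 - 2238*I*√6 ≈ 2.9979e+5 - 5482.0*I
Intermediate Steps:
s(c) = 373*√c
299790 - s(-216) = 299790 - 373*√(-216) = 299790 - 373*6*I*√6 = 299790 - 2238*I*√6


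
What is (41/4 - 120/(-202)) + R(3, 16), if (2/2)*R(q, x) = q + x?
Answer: 12057/404 ≈ 29.844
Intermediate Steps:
R(q, x) = q + x
(41/4 - 120/(-202)) + R(3, 16) = (41/4 - 120/(-202)) + (3 + 16) = (41*(¼) - 120*(-1/202)) + 19 = (41/4 + 60/101) + 19 = 4381/404 + 19 = 12057/404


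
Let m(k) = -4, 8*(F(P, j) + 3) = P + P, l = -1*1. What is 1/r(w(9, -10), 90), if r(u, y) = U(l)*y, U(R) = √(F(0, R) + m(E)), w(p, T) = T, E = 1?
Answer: -I*√7/630 ≈ -0.0041996*I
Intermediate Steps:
l = -1
F(P, j) = -3 + P/4 (F(P, j) = -3 + (P + P)/8 = -3 + (2*P)/8 = -3 + P/4)
U(R) = I*√7 (U(R) = √((-3 + (¼)*0) - 4) = √((-3 + 0) - 4) = √(-3 - 4) = √(-7) = I*√7)
r(u, y) = I*y*√7 (r(u, y) = (I*√7)*y = I*y*√7)
1/r(w(9, -10), 90) = 1/(I*90*√7) = 1/(90*I*√7) = -I*√7/630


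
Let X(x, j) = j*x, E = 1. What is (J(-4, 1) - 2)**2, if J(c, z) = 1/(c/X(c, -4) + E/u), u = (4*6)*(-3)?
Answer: 12100/361 ≈ 33.518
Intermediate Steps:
u = -72 (u = 24*(-3) = -72)
J(c, z) = -72/19 (J(c, z) = 1/(c/((-4*c)) + 1/(-72)) = 1/(c*(-1/(4*c)) + 1*(-1/72)) = 1/(-1/4 - 1/72) = 1/(-19/72) = -72/19)
(J(-4, 1) - 2)**2 = (-72/19 - 2)**2 = (-110/19)**2 = 12100/361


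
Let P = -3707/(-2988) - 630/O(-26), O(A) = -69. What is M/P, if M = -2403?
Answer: -165143772/712741 ≈ -231.70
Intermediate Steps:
P = 712741/68724 (P = -3707/(-2988) - 630/(-69) = -3707*(-1/2988) - 630*(-1/69) = 3707/2988 + 210/23 = 712741/68724 ≈ 10.371)
M/P = -2403/712741/68724 = -2403*68724/712741 = -165143772/712741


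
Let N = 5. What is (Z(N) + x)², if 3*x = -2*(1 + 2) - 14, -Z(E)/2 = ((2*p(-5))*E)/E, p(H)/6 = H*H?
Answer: 3312400/9 ≈ 3.6804e+5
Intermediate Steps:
p(H) = 6*H² (p(H) = 6*(H*H) = 6*H²)
Z(E) = -600 (Z(E) = -2*(2*(6*(-5)²))*E/E = -2*(2*(6*25))*E/E = -2*(2*150)*E/E = -2*300*E/E = -2*300 = -600)
x = -20/3 (x = (-2*(1 + 2) - 14)/3 = (-2*3 - 14)/3 = (-6 - 14)/3 = (⅓)*(-20) = -20/3 ≈ -6.6667)
(Z(N) + x)² = (-600 - 20/3)² = (-1820/3)² = 3312400/9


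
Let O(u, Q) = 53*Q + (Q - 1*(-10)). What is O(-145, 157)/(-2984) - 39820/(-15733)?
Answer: -1839853/5868409 ≈ -0.31352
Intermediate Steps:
O(u, Q) = 10 + 54*Q (O(u, Q) = 53*Q + (Q + 10) = 53*Q + (10 + Q) = 10 + 54*Q)
O(-145, 157)/(-2984) - 39820/(-15733) = (10 + 54*157)/(-2984) - 39820/(-15733) = (10 + 8478)*(-1/2984) - 39820*(-1/15733) = 8488*(-1/2984) + 39820/15733 = -1061/373 + 39820/15733 = -1839853/5868409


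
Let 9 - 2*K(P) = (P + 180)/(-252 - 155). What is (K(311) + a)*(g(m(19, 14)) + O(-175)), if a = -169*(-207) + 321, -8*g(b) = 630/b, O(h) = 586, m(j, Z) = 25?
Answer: 33504094777/1628 ≈ 2.0580e+7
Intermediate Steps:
g(b) = -315/(4*b)
a = 35304 (a = 34983 + 321 = 35304)
K(P) = 3843/814 + P/814 (K(P) = 9/2 - (P + 180)/(2*(-252 - 155)) = 9/2 - (180 + P)/(2*(-407)) = 9/2 - (180 + P)*(-1)/(2*407) = 9/2 - (-180/407 - P/407)/2 = 9/2 + (90/407 + P/814) = 3843/814 + P/814)
(K(311) + a)*(g(m(19, 14)) + O(-175)) = ((3843/814 + (1/814)*311) + 35304)*(-315/4/25 + 586) = ((3843/814 + 311/814) + 35304)*(-315/4*1/25 + 586) = (2077/407 + 35304)*(-63/20 + 586) = (14370805/407)*(11657/20) = 33504094777/1628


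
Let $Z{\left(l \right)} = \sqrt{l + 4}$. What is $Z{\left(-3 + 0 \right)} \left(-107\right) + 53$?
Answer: $-54$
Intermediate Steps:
$Z{\left(l \right)} = \sqrt{4 + l}$
$Z{\left(-3 + 0 \right)} \left(-107\right) + 53 = \sqrt{4 + \left(-3 + 0\right)} \left(-107\right) + 53 = \sqrt{4 - 3} \left(-107\right) + 53 = \sqrt{1} \left(-107\right) + 53 = 1 \left(-107\right) + 53 = -107 + 53 = -54$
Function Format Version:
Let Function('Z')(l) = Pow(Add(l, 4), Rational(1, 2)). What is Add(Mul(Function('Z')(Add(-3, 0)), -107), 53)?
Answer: -54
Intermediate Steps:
Function('Z')(l) = Pow(Add(4, l), Rational(1, 2))
Add(Mul(Function('Z')(Add(-3, 0)), -107), 53) = Add(Mul(Pow(Add(4, Add(-3, 0)), Rational(1, 2)), -107), 53) = Add(Mul(Pow(Add(4, -3), Rational(1, 2)), -107), 53) = Add(Mul(Pow(1, Rational(1, 2)), -107), 53) = Add(Mul(1, -107), 53) = Add(-107, 53) = -54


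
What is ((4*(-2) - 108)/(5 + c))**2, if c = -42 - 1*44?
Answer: 13456/6561 ≈ 2.0509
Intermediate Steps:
c = -86 (c = -42 - 44 = -86)
((4*(-2) - 108)/(5 + c))**2 = ((4*(-2) - 108)/(5 - 86))**2 = ((-8 - 108)/(-81))**2 = (-116*(-1/81))**2 = (116/81)**2 = 13456/6561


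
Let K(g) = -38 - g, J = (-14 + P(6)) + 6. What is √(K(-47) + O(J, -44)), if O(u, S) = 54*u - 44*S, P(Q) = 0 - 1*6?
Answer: √1189 ≈ 34.482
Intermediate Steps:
P(Q) = -6 (P(Q) = 0 - 6 = -6)
J = -14 (J = (-14 - 6) + 6 = -20 + 6 = -14)
O(u, S) = -44*S + 54*u
√(K(-47) + O(J, -44)) = √((-38 - 1*(-47)) + (-44*(-44) + 54*(-14))) = √((-38 + 47) + (1936 - 756)) = √(9 + 1180) = √1189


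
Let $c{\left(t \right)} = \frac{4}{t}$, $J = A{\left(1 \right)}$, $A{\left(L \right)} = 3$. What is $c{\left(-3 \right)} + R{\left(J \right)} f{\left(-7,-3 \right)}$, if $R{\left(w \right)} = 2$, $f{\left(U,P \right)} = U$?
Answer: $- \frac{46}{3} \approx -15.333$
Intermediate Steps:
$J = 3$
$c{\left(-3 \right)} + R{\left(J \right)} f{\left(-7,-3 \right)} = \frac{4}{-3} + 2 \left(-7\right) = 4 \left(- \frac{1}{3}\right) - 14 = - \frac{4}{3} - 14 = - \frac{46}{3}$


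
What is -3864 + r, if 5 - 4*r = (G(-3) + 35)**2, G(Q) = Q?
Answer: -16475/4 ≈ -4118.8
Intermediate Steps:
r = -1019/4 (r = 5/4 - (-3 + 35)**2/4 = 5/4 - 1/4*32**2 = 5/4 - 1/4*1024 = 5/4 - 256 = -1019/4 ≈ -254.75)
-3864 + r = -3864 - 1019/4 = -16475/4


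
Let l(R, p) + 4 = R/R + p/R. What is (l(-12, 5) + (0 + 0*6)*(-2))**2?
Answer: 1681/144 ≈ 11.674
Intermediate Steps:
l(R, p) = -3 + p/R (l(R, p) = -4 + (R/R + p/R) = -4 + (1 + p/R) = -3 + p/R)
(l(-12, 5) + (0 + 0*6)*(-2))**2 = ((-3 + 5/(-12)) + (0 + 0*6)*(-2))**2 = ((-3 + 5*(-1/12)) + (0 + 0)*(-2))**2 = ((-3 - 5/12) + 0*(-2))**2 = (-41/12 + 0)**2 = (-41/12)**2 = 1681/144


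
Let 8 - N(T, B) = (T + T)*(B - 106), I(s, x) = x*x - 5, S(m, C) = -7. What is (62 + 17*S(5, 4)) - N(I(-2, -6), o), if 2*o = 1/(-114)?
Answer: -756649/114 ≈ -6637.3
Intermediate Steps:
I(s, x) = -5 + x² (I(s, x) = x² - 5 = -5 + x²)
o = -1/228 (o = (½)/(-114) = (½)*(-1/114) = -1/228 ≈ -0.0043860)
N(T, B) = 8 - 2*T*(-106 + B) (N(T, B) = 8 - (T + T)*(B - 106) = 8 - 2*T*(-106 + B))
(62 + 17*S(5, 4)) - N(I(-2, -6), o) = (62 + 17*(-7)) - (8 + 212*(-5 + (-6)²) - 2*(-1/228)*(-5 + (-6)²)) = (62 - 119) - (8 + 212*(-5 + 36) - 2*(-1/228)*(-5 + 36)) = -57 - (8 + 212*31 - 2*(-1/228)*31) = -57 - (8 + 6572 + 31/114) = -57 - 1*750151/114 = -57 - 750151/114 = -756649/114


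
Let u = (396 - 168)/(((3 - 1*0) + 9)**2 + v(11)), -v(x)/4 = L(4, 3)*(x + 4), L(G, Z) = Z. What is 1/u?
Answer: -3/19 ≈ -0.15789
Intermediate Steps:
v(x) = -48 - 12*x (v(x) = -12*(x + 4) = -12*(4 + x) = -4*(12 + 3*x) = -48 - 12*x)
u = -19/3 (u = (396 - 168)/(((3 - 1*0) + 9)**2 + (-48 - 12*11)) = 228/(((3 + 0) + 9)**2 + (-48 - 132)) = 228/((3 + 9)**2 - 180) = 228/(12**2 - 180) = 228/(144 - 180) = 228/(-36) = 228*(-1/36) = -19/3 ≈ -6.3333)
1/u = 1/(-19/3) = -3/19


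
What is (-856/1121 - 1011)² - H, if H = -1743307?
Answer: 3477091202756/1256641 ≈ 2.7670e+6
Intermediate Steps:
(-856/1121 - 1011)² - H = (-856/1121 - 1011)² - 1*(-1743307) = (-856*1/1121 - 1011)² + 1743307 = (-856/1121 - 1011)² + 1743307 = (-1134187/1121)² + 1743307 = 1286380150969/1256641 + 1743307 = 3477091202756/1256641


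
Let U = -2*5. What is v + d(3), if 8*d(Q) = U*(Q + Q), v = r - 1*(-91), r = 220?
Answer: 607/2 ≈ 303.50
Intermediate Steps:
v = 311 (v = 220 - 1*(-91) = 220 + 91 = 311)
U = -10
d(Q) = -5*Q/2 (d(Q) = (-10*(Q + Q))/8 = (-20*Q)/8 = -5*Q/2)
v + d(3) = 311 - 5/2*3 = 311 - 15/2 = 607/2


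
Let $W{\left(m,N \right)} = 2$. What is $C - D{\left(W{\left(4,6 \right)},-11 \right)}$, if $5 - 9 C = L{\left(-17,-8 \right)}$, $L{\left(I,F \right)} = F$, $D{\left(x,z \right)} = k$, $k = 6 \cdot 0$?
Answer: $\frac{13}{9} \approx 1.4444$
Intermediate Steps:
$k = 0$
$D{\left(x,z \right)} = 0$
$C = \frac{13}{9}$ ($C = \frac{5}{9} - - \frac{8}{9} = \frac{5}{9} + \frac{8}{9} = \frac{13}{9} \approx 1.4444$)
$C - D{\left(W{\left(4,6 \right)},-11 \right)} = \frac{13}{9} - 0 = \frac{13}{9} + 0 = \frac{13}{9}$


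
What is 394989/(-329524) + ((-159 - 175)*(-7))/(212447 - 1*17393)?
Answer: -38136878647/32137487148 ≈ -1.1867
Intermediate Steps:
394989/(-329524) + ((-159 - 175)*(-7))/(212447 - 1*17393) = 394989*(-1/329524) + (-334*(-7))/(212447 - 17393) = -394989/329524 + 2338/195054 = -394989/329524 + 2338*(1/195054) = -394989/329524 + 1169/97527 = -38136878647/32137487148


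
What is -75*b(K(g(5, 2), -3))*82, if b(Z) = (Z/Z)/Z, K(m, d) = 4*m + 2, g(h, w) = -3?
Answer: 615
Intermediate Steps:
K(m, d) = 2 + 4*m
b(Z) = 1/Z
-75*b(K(g(5, 2), -3))*82 = -75/(2 + 4*(-3))*82 = -75/(2 - 12)*82 = -75/(-10)*82 = -75*(-⅒)*82 = (15/2)*82 = 615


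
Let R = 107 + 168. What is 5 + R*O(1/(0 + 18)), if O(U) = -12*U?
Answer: -535/3 ≈ -178.33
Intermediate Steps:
R = 275
5 + R*O(1/(0 + 18)) = 5 + 275*(-12/(0 + 18)) = 5 + 275*(-12/18) = 5 + 275*(-12*1/18) = 5 + 275*(-⅔) = 5 - 550/3 = -535/3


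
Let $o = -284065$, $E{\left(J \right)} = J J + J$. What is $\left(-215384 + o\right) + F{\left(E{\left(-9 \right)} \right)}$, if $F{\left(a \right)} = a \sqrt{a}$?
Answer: $-499449 + 432 \sqrt{2} \approx -4.9884 \cdot 10^{5}$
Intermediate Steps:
$E{\left(J \right)} = J + J^{2}$ ($E{\left(J \right)} = J^{2} + J = J + J^{2}$)
$F{\left(a \right)} = a^{\frac{3}{2}}$
$\left(-215384 + o\right) + F{\left(E{\left(-9 \right)} \right)} = \left(-215384 - 284065\right) + \left(- 9 \left(1 - 9\right)\right)^{\frac{3}{2}} = -499449 + \left(\left(-9\right) \left(-8\right)\right)^{\frac{3}{2}} = -499449 + 72^{\frac{3}{2}} = -499449 + 432 \sqrt{2}$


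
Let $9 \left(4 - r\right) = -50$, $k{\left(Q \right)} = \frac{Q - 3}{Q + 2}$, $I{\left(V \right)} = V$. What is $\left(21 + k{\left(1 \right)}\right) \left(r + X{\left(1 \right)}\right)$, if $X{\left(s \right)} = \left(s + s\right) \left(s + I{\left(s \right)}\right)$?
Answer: $\frac{7442}{27} \approx 275.63$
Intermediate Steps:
$k{\left(Q \right)} = \frac{-3 + Q}{2 + Q}$
$r = \frac{86}{9}$ ($r = 4 - - \frac{50}{9} = 4 + \frac{50}{9} = \frac{86}{9} \approx 9.5556$)
$X{\left(s \right)} = 4 s^{2}$ ($X{\left(s \right)} = \left(s + s\right) \left(s + s\right) = 2 s 2 s = 4 s^{2}$)
$\left(21 + k{\left(1 \right)}\right) \left(r + X{\left(1 \right)}\right) = \left(21 + \frac{-3 + 1}{2 + 1}\right) \left(\frac{86}{9} + 4 \cdot 1^{2}\right) = \left(21 + \frac{1}{3} \left(-2\right)\right) \left(\frac{86}{9} + 4 \cdot 1\right) = \left(21 + \frac{1}{3} \left(-2\right)\right) \left(\frac{86}{9} + 4\right) = \left(21 - \frac{2}{3}\right) \frac{122}{9} = \frac{61}{3} \cdot \frac{122}{9} = \frac{7442}{27}$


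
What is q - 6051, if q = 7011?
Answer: 960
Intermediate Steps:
q - 6051 = 7011 - 6051 = 960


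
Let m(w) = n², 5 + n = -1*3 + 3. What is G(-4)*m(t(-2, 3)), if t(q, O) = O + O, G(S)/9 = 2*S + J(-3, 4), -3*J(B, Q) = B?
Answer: -1575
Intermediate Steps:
J(B, Q) = -B/3
n = -5 (n = -5 + (-1*3 + 3) = -5 + (-3 + 3) = -5 + 0 = -5)
G(S) = 9 + 18*S (G(S) = 9*(2*S - ⅓*(-3)) = 9*(2*S + 1) = 9*(1 + 2*S) = 9 + 18*S)
t(q, O) = 2*O
m(w) = 25 (m(w) = (-5)² = 25)
G(-4)*m(t(-2, 3)) = (9 + 18*(-4))*25 = (9 - 72)*25 = -63*25 = -1575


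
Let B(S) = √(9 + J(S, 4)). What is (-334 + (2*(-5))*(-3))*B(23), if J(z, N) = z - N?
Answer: -608*√7 ≈ -1608.6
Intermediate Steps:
B(S) = √(5 + S) (B(S) = √(9 + (S - 1*4)) = √(9 + (S - 4)) = √(9 + (-4 + S)) = √(5 + S))
(-334 + (2*(-5))*(-3))*B(23) = (-334 + (2*(-5))*(-3))*√(5 + 23) = (-334 - 10*(-3))*√28 = (-334 + 30)*(2*√7) = -608*√7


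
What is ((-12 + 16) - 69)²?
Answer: 4225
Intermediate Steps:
((-12 + 16) - 69)² = (4 - 69)² = (-65)² = 4225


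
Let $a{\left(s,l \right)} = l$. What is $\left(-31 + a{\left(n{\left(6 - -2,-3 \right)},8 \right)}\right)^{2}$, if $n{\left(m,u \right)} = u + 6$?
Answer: $529$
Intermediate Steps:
$n{\left(m,u \right)} = 6 + u$
$\left(-31 + a{\left(n{\left(6 - -2,-3 \right)},8 \right)}\right)^{2} = \left(-31 + 8\right)^{2} = \left(-23\right)^{2} = 529$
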